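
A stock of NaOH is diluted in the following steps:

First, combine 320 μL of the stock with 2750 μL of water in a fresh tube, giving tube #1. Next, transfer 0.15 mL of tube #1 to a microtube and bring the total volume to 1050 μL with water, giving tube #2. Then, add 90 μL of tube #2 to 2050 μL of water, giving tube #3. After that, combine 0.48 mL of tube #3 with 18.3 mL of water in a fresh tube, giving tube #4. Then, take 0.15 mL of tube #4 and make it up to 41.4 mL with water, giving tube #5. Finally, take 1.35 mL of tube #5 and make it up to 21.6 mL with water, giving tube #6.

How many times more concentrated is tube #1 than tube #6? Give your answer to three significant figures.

Step 1: 320 μL + 2750 μL = 3070 μL total → factor 3070/320 = 9.5938
Step 2: 0.15 mL brought to 1050 μL → factor 1.05/0.15 = 7
Step 3: 90 μL + 2050 μL = 2140 μL total → factor 2140/90 = 23.778
Step 4: 0.48 mL + 18.3 mL = 18.78 mL total → factor 18.78/0.48 = 39.125
Step 5: 0.15 mL brought to 41.4 mL → factor 41.4/0.15 = 276
Step 6: 1.35 mL brought to 21.6 mL → factor 21.6/1.35 = 16
Dilution factor to tube #1 = 9.5938; to tube #6 = 2.7589 × 10^8
[tube #1]/[tube #6] = (factor to tube #6)/(factor to tube #1) = 2.7589 × 10^8/9.5938 = 2.88 × 10^7

2.88 × 10^7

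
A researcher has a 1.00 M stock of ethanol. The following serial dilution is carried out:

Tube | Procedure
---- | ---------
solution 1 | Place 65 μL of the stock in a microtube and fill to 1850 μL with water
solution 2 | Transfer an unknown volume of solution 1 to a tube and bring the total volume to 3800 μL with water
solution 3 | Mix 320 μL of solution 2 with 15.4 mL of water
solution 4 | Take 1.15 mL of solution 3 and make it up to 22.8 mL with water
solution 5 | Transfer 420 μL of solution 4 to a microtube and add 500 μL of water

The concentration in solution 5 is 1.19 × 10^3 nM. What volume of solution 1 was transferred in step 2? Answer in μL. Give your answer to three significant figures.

Step 1: 65 μL brought to 1850 μL → factor 1850/65 = 28.462
Step 2: v brought to 3800 μL → factor = 3800 μL/v
Step 3: 320 μL + 15.4 mL = 15720 μL total → factor 15720/320 = 49.125
Step 4: 1.15 mL brought to 22.8 mL → factor 22.8/1.15 = 19.826
Step 5: 420 μL + 500 μL = 920 μL total → factor 920/420 = 2.1905
Product of known-step factors = 60721
Overall factor = 1.00 M / (1.19 × 10^3 nM) = 8.4034 × 10^5
Step-2 factor = 8.4034 × 10^5 / 60721 = 13.839
v = 3800 μL / 13.839 = 275 μL

275 μL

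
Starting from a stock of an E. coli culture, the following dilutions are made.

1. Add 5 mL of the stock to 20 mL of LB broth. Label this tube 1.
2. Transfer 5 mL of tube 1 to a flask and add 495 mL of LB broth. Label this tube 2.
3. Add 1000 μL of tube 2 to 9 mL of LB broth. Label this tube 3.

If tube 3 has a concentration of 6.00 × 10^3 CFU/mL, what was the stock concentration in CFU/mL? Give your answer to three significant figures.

Step 1: 5 mL + 20 mL = 25 mL total → factor 25/5 = 5
Step 2: 5 mL + 495 mL = 500 mL total → factor 500/5 = 100
Step 3: 1000 μL + 9 mL = 10000 μL total → factor 10000/1000 = 10
Overall dilution factor = 5 × 100 × 10 = 5000
Stock = 6.00 × 10^3 CFU/mL × 5000 = 3.00 × 10^7 CFU/mL

3.00 × 10^7 CFU/mL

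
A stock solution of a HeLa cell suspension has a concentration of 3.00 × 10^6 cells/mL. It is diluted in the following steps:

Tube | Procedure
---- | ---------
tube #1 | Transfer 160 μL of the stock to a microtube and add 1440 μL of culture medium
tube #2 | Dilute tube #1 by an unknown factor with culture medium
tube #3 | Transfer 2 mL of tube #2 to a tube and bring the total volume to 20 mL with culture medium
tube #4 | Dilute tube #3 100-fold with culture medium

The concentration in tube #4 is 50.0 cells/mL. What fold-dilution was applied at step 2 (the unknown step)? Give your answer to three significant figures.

6.00-fold

Step 1: 160 μL + 1440 μL = 1600 μL total → factor 1600/160 = 10
Step 2: unknown factor x
Step 3: 2 mL brought to 20 mL → factor 20/2 = 10
Step 4: 100-fold → factor 100
Product of known-step factors = 10000
Overall factor = 3.00 × 10^6 cells/mL / (50.0 cells/mL) = 60000
x = 60000 / 10000 = 6.00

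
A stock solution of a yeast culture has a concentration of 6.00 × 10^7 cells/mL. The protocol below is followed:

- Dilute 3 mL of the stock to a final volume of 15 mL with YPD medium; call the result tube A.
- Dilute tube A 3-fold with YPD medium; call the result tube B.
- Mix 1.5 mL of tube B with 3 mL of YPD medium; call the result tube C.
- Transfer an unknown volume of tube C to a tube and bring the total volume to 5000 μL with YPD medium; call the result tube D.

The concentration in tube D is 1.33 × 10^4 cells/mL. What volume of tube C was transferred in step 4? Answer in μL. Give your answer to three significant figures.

49.9 μL

Step 1: 3 mL brought to 15 mL → factor 15/3 = 5
Step 2: 3-fold → factor 3
Step 3: 1.5 mL + 3 mL = 4.5 mL total → factor 4.5/1.5 = 3
Step 4: v brought to 5000 μL → factor = 5000 μL/v
Product of known-step factors = 45
Overall factor = 6.00 × 10^7 cells/mL / (1.33 × 10^4 cells/mL) = 4511.3
Step-4 factor = 4511.3 / 45 = 100.25
v = 5000 μL / 100.25 = 49.9 μL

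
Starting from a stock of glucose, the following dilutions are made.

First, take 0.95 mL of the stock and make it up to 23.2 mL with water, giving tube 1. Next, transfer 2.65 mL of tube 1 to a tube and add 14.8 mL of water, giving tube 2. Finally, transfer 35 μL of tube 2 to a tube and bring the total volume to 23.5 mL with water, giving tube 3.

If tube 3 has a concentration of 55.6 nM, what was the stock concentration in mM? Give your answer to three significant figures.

Step 1: 0.95 mL brought to 23.2 mL → factor 23.2/0.95 = 24.421
Step 2: 2.65 mL + 14.8 mL = 17.45 mL total → factor 17.45/2.65 = 6.5849
Step 3: 35 μL brought to 23.5 mL → factor 23500/35 = 671.43
Overall dilution factor = 24.421 × 6.5849 × 671.43 = 1.0797 × 10^5
Stock = 55.6 nM × 1.0797 × 10^5 = 6.003 × 10^6 nM = 6.00 mM

6.00 mM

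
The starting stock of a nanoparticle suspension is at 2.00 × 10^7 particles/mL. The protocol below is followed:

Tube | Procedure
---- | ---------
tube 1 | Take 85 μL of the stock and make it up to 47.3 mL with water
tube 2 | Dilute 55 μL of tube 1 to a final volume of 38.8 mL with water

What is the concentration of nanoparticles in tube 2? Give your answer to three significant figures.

Step 1: 85 μL brought to 47.3 mL → factor 47300/85 = 556.47
Step 2: 55 μL brought to 38.8 mL → factor 38800/55 = 705.45
Overall dilution factor = 556.47 × 705.45 = 3.9256 × 10^5
Final = 2.00 × 10^7 particles/mL / 3.9256 × 10^5 = 50.9 particles/mL

50.9 particles/mL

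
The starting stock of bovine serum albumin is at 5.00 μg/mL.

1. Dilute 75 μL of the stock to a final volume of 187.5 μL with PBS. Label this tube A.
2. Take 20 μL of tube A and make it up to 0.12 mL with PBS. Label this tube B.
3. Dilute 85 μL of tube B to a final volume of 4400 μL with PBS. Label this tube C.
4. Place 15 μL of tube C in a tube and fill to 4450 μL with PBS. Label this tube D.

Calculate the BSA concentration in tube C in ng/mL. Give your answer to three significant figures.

Step 1: 75 μL brought to 187.5 μL → factor 187.5/75 = 2.5
Step 2: 20 μL brought to 0.12 mL → factor 120/20 = 6
Step 3: 85 μL brought to 4400 μL → factor 4400/85 = 51.765
Dilution factor through tube C = 2.5 × 6 × 51.765 = 776.47
[tube C] = 5.00 μg/mL / 776.47 = 0.006439 μg/mL = 6.44 ng/mL

6.44 ng/mL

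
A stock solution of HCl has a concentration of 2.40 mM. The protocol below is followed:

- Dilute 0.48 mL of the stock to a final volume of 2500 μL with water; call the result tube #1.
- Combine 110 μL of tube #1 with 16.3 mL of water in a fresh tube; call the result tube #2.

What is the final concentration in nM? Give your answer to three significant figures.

3.09 × 10^3 nM

Step 1: 0.48 mL brought to 2500 μL → factor 2.5/0.48 = 5.2083
Step 2: 110 μL + 16.3 mL = 16410 μL total → factor 16410/110 = 149.18
Overall dilution factor = 5.2083 × 149.18 = 776.99
Final = 2.40 mM / 776.99 = 0.003089 mM = 3.09 × 10^3 nM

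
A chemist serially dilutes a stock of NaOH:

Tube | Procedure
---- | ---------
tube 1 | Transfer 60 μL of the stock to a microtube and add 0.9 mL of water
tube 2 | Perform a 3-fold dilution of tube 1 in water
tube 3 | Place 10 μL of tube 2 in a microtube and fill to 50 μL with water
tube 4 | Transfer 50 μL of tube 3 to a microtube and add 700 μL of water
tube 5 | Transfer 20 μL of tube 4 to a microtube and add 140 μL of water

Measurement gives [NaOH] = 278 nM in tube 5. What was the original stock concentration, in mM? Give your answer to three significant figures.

8.01 mM

Step 1: 60 μL + 0.9 mL = 960 μL total → factor 960/60 = 16
Step 2: 3-fold → factor 3
Step 3: 10 μL brought to 50 μL → factor 50/10 = 5
Step 4: 50 μL + 700 μL = 750 μL total → factor 750/50 = 15
Step 5: 20 μL + 140 μL = 160 μL total → factor 160/20 = 8
Overall dilution factor = 16 × 3 × 5 × 15 × 8 = 28800
Stock = 278 nM × 28800 = 8.006 × 10^6 nM = 8.01 mM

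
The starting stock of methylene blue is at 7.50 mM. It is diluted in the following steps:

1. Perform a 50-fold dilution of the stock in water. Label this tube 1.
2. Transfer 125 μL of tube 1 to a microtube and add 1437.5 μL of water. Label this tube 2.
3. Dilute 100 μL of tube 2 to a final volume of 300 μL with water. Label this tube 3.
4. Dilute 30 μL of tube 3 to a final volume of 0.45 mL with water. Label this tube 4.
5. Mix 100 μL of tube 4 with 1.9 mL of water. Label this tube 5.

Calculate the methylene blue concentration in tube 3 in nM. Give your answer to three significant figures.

4.00 × 10^3 nM

Step 1: 50-fold → factor 50
Step 2: 125 μL + 1437.5 μL = 1562.5 μL total → factor 1562.5/125 = 12.5
Step 3: 100 μL brought to 300 μL → factor 300/100 = 3
Dilution factor through tube 3 = 50 × 12.5 × 3 = 1875
[tube 3] = 7.50 mM / 1875 = 0.004000 mM = 4.00 × 10^3 nM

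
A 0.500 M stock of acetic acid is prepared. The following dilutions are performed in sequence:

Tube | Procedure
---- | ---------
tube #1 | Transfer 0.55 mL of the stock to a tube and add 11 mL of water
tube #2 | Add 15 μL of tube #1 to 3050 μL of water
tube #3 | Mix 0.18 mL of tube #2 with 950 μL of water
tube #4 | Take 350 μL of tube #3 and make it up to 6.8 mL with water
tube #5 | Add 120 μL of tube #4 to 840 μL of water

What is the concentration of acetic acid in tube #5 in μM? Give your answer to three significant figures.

0.119 μM

Step 1: 0.55 mL + 11 mL = 11.55 mL total → factor 11.55/0.55 = 21
Step 2: 15 μL + 3050 μL = 3065 μL total → factor 3065/15 = 204.33
Step 3: 0.18 mL + 950 μL = 1.13 mL total → factor 1.13/0.18 = 6.2778
Step 4: 350 μL brought to 6.8 mL → factor 6800/350 = 19.429
Step 5: 120 μL + 840 μL = 960 μL total → factor 960/120 = 8
Overall dilution factor = 21 × 204.33 × 6.2778 × 19.429 × 8 = 4.1869 × 10^6
Final = 0.500 M / 4.1869 × 10^6 = 1.194 × 10^-7 M = 0.119 μM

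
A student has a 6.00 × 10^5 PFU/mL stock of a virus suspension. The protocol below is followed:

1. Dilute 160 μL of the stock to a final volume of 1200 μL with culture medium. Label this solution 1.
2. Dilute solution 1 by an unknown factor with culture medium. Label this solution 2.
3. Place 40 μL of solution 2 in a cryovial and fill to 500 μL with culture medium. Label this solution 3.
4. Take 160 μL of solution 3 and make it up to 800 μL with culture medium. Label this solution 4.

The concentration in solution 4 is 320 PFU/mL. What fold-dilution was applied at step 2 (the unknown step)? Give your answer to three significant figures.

Step 1: 160 μL brought to 1200 μL → factor 1200/160 = 7.5
Step 2: unknown factor x
Step 3: 40 μL brought to 500 μL → factor 500/40 = 12.5
Step 4: 160 μL brought to 800 μL → factor 800/160 = 5
Product of known-step factors = 468.75
Overall factor = 6.00 × 10^5 PFU/mL / (320 PFU/mL) = 1875
x = 1875 / 468.75 = 4.00

4.00-fold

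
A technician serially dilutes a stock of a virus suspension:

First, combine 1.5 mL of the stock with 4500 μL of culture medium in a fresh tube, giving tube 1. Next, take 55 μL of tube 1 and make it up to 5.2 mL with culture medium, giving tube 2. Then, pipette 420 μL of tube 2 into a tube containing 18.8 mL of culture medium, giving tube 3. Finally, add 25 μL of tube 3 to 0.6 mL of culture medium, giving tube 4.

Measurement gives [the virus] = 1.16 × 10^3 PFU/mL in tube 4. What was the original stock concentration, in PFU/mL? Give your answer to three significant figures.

Step 1: 1.5 mL + 4500 μL = 6 mL total → factor 6/1.5 = 4
Step 2: 55 μL brought to 5.2 mL → factor 5200/55 = 94.545
Step 3: 420 μL + 18.8 mL = 19220 μL total → factor 19220/420 = 45.762
Step 4: 25 μL + 0.6 mL = 625 μL total → factor 625/25 = 25
Overall dilution factor = 4 × 94.545 × 45.762 × 25 = 4.3266 × 10^5
Stock = 1.16 × 10^3 PFU/mL × 4.3266 × 10^5 = 5.02 × 10^8 PFU/mL

5.02 × 10^8 PFU/mL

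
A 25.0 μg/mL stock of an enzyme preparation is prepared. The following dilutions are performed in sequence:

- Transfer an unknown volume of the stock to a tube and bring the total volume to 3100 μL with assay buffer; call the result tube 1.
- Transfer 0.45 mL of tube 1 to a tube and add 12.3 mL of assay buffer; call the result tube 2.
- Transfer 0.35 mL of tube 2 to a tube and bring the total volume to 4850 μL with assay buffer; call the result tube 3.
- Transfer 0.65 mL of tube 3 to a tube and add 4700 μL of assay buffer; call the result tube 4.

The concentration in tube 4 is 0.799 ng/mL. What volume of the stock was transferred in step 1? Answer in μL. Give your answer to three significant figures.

320 μL

Step 1: v brought to 3100 μL → factor = 3100 μL/v
Step 2: 0.45 mL + 12.3 mL = 12.75 mL total → factor 12.75/0.45 = 28.333
Step 3: 0.35 mL brought to 4850 μL → factor 4.85/0.35 = 13.857
Step 4: 0.65 mL + 4700 μL = 5.35 mL total → factor 5.35/0.65 = 8.2308
Product of known-step factors = 3231.6
Overall factor = 25.0 μg/mL / (0.799 ng/mL) = 31289
Step-1 factor = 31289 / 3231.6 = 9.6824
v = 3100 μL / 9.6824 = 320 μL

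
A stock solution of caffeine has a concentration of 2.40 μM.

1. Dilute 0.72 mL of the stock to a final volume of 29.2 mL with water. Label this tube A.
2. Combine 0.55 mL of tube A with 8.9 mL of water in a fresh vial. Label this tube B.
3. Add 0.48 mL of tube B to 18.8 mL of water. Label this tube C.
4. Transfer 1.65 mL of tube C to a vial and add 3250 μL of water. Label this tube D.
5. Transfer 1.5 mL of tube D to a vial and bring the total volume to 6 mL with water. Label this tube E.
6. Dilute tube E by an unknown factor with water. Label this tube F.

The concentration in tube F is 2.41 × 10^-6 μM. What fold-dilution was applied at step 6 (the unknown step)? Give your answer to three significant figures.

3.00-fold

Step 1: 0.72 mL brought to 29.2 mL → factor 29.2/0.72 = 40.556
Step 2: 0.55 mL + 8.9 mL = 9.45 mL total → factor 9.45/0.55 = 17.182
Step 3: 0.48 mL + 18.8 mL = 19.28 mL total → factor 19.28/0.48 = 40.167
Step 4: 1.65 mL + 3250 μL = 4.9 mL total → factor 4.9/1.65 = 2.9697
Step 5: 1.5 mL brought to 6 mL → factor 6/1.5 = 4
Step 6: unknown factor x
Product of known-step factors = 3.3247 × 10^5
Overall factor = 2.40 μM / (2.41 × 10^-6 μM) = 9.9585 × 10^5
x = 9.9585 × 10^5 / 3.3247 × 10^5 = 3.00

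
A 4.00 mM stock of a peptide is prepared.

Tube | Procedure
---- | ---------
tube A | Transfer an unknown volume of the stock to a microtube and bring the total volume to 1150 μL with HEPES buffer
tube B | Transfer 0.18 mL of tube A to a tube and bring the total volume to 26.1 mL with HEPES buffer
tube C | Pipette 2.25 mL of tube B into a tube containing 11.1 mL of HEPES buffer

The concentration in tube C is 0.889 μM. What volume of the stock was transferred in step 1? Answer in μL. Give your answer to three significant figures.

220 μL

Step 1: v brought to 1150 μL → factor = 1150 μL/v
Step 2: 0.18 mL brought to 26.1 mL → factor 26.1/0.18 = 145
Step 3: 2.25 mL + 11.1 mL = 13.35 mL total → factor 13.35/2.25 = 5.9333
Product of known-step factors = 860.33
Overall factor = 4.00 mM / (0.889 μM) = 4499.4
Step-1 factor = 4499.4 / 860.33 = 5.2299
v = 1150 μL / 5.2299 = 220 μL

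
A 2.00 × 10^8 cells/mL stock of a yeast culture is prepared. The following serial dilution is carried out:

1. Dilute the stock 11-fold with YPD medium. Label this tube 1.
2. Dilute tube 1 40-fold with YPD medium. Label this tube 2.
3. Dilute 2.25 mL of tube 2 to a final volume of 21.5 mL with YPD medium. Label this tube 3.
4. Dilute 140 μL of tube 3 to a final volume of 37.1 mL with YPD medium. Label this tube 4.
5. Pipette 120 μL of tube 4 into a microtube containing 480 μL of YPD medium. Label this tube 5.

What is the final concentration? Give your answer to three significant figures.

35.9 cells/mL

Step 1: 11-fold → factor 11
Step 2: 40-fold → factor 40
Step 3: 2.25 mL brought to 21.5 mL → factor 21.5/2.25 = 9.5556
Step 4: 140 μL brought to 37.1 mL → factor 37100/140 = 265
Step 5: 120 μL + 480 μL = 600 μL total → factor 600/120 = 5
Overall dilution factor = 11 × 40 × 9.5556 × 265 × 5 = 5.5709 × 10^6
Final = 2.00 × 10^8 cells/mL / 5.5709 × 10^6 = 35.9 cells/mL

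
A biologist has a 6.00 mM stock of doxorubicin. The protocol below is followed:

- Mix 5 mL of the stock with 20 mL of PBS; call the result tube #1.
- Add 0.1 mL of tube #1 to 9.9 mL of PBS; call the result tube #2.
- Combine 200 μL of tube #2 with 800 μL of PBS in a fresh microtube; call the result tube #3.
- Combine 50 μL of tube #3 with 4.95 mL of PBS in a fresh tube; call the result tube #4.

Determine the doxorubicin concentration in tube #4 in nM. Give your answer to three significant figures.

24.0 nM

Step 1: 5 mL + 20 mL = 25 mL total → factor 25/5 = 5
Step 2: 0.1 mL + 9.9 mL = 10 mL total → factor 10/0.1 = 100
Step 3: 200 μL + 800 μL = 1000 μL total → factor 1000/200 = 5
Step 4: 50 μL + 4.95 mL = 5000 μL total → factor 5000/50 = 100
Overall dilution factor = 5 × 100 × 5 × 100 = 2.5 × 10^5
Final = 6.00 mM / 2.5 × 10^5 = 2.400 × 10^-5 mM = 24.0 nM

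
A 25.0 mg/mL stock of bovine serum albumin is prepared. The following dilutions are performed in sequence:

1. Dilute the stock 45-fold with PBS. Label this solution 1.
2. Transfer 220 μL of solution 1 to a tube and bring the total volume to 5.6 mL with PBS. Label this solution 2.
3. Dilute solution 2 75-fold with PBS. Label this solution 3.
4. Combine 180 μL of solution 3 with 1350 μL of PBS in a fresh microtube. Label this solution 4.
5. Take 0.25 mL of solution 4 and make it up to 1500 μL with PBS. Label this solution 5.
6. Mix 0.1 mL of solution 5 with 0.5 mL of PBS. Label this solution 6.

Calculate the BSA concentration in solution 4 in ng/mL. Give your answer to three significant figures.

Step 1: 45-fold → factor 45
Step 2: 220 μL brought to 5.6 mL → factor 5600/220 = 25.455
Step 3: 75-fold → factor 75
Step 4: 180 μL + 1350 μL = 1530 μL total → factor 1530/180 = 8.5
Dilution factor through solution 4 = 45 × 25.455 × 75 × 8.5 = 7.3023 × 10^5
[solution 4] = 25.0 mg/mL / 7.3023 × 10^5 = 3.424 × 10^-5 mg/mL = 34.2 ng/mL

34.2 ng/mL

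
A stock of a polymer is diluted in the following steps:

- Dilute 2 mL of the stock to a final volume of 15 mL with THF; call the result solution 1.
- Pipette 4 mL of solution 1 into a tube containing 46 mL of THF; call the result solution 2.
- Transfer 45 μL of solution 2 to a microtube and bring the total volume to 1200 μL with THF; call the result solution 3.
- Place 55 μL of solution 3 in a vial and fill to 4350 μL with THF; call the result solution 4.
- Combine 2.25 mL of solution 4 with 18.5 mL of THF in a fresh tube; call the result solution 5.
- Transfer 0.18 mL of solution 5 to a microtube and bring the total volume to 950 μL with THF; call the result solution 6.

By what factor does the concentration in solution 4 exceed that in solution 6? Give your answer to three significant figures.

Step 1: 2 mL brought to 15 mL → factor 15/2 = 7.5
Step 2: 4 mL + 46 mL = 50 mL total → factor 50/4 = 12.5
Step 3: 45 μL brought to 1200 μL → factor 1200/45 = 26.667
Step 4: 55 μL brought to 4350 μL → factor 4350/55 = 79.091
Step 5: 2.25 mL + 18.5 mL = 20.75 mL total → factor 20.75/2.25 = 9.2222
Step 6: 0.18 mL brought to 950 μL → factor 0.95/0.18 = 5.2778
Dilution factor to solution 4 = 1.9773 × 10^5; to solution 6 = 9.6239 × 10^6
[solution 4]/[solution 6] = (factor to solution 6)/(factor to solution 4) = 9.6239 × 10^6/1.9773 × 10^5 = 48.7

48.7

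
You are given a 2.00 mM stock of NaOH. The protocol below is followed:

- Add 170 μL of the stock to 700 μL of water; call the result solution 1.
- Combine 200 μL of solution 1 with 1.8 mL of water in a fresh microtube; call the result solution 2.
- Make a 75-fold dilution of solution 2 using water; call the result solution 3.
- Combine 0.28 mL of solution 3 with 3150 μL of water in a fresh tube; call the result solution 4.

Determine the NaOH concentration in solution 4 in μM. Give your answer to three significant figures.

0.0425 μM

Step 1: 170 μL + 700 μL = 870 μL total → factor 870/170 = 5.1176
Step 2: 200 μL + 1.8 mL = 2000 μL total → factor 2000/200 = 10
Step 3: 75-fold → factor 75
Step 4: 0.28 mL + 3150 μL = 3.43 mL total → factor 3.43/0.28 = 12.25
Overall dilution factor = 5.1176 × 10 × 75 × 12.25 = 47018
Final = 2.00 mM / 47018 = 4.254 × 10^-5 mM = 0.0425 μM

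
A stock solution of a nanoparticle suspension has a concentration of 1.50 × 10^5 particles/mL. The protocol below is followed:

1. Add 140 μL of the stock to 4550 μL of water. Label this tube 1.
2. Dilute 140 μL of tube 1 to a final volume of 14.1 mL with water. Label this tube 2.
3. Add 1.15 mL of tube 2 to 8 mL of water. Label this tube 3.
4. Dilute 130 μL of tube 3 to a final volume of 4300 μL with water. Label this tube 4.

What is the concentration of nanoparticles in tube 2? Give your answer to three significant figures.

Step 1: 140 μL + 4550 μL = 4690 μL total → factor 4690/140 = 33.5
Step 2: 140 μL brought to 14.1 mL → factor 14100/140 = 100.71
Dilution factor through tube 2 = 33.5 × 100.71 = 3373.9
[tube 2] = 1.50 × 10^5 particles/mL / 3373.9 = 44.5 particles/mL

44.5 particles/mL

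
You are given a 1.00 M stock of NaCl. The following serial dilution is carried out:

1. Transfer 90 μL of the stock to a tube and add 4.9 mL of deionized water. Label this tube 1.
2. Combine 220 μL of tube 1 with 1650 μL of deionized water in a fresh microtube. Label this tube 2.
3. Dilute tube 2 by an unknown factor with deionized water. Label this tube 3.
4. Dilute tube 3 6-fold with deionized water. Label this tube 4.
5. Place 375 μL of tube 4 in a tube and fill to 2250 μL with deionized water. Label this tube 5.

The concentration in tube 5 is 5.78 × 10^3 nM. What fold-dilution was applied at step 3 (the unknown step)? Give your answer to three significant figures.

10.2-fold

Step 1: 90 μL + 4.9 mL = 4990 μL total → factor 4990/90 = 55.444
Step 2: 220 μL + 1650 μL = 1870 μL total → factor 1870/220 = 8.5
Step 3: unknown factor x
Step 4: 6-fold → factor 6
Step 5: 375 μL brought to 2250 μL → factor 2250/375 = 6
Product of known-step factors = 16966
Overall factor = 1.00 M / (5.78 × 10^3 nM) = 1.7301 × 10^5
x = 1.7301 × 10^5 / 16966 = 10.2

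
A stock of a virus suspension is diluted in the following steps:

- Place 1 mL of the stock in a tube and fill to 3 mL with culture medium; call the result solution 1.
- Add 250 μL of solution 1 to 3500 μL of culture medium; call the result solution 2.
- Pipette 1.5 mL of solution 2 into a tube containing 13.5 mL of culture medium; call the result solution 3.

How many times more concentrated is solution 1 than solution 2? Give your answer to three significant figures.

Step 1: 1 mL brought to 3 mL → factor 3/1 = 3
Step 2: 250 μL + 3500 μL = 3750 μL total → factor 3750/250 = 15
Dilution factor to solution 1 = 3; to solution 2 = 45
[solution 1]/[solution 2] = (factor to solution 2)/(factor to solution 1) = 45/3 = 15.0

15.0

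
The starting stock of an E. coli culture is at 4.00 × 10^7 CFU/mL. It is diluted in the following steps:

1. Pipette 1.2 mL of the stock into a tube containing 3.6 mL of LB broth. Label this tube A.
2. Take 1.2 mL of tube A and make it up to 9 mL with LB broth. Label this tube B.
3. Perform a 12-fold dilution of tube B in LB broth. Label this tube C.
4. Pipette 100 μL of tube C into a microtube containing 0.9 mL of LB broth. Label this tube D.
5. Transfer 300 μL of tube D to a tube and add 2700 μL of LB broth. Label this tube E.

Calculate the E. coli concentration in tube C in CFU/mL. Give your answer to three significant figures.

1.11 × 10^5 CFU/mL

Step 1: 1.2 mL + 3.6 mL = 4.8 mL total → factor 4.8/1.2 = 4
Step 2: 1.2 mL brought to 9 mL → factor 9/1.2 = 7.5
Step 3: 12-fold → factor 12
Dilution factor through tube C = 4 × 7.5 × 12 = 360
[tube C] = 4.00 × 10^7 CFU/mL / 360 = 1.11 × 10^5 CFU/mL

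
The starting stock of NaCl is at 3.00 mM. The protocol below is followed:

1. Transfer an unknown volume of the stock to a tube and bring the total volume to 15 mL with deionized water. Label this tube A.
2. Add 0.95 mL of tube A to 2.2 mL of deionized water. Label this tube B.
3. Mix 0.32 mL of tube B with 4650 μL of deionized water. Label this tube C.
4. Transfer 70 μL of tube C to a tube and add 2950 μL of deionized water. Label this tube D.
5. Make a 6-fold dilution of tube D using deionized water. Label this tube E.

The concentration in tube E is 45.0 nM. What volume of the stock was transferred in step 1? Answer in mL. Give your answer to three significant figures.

Step 1: v brought to 15 mL → factor = 15 mL/v
Step 2: 0.95 mL + 2.2 mL = 3.15 mL total → factor 3.15/0.95 = 3.3158
Step 3: 0.32 mL + 4650 μL = 4.97 mL total → factor 4.97/0.32 = 15.531
Step 4: 70 μL + 2950 μL = 3020 μL total → factor 3020/70 = 43.143
Step 5: 6-fold → factor 6
Product of known-step factors = 13331
Overall factor = 3.00 mM / (45.0 nM) = 66667
Step-1 factor = 66667 / 13331 = 5.001
v = 15 mL / 5.001 = 3.00 mL

3.00 mL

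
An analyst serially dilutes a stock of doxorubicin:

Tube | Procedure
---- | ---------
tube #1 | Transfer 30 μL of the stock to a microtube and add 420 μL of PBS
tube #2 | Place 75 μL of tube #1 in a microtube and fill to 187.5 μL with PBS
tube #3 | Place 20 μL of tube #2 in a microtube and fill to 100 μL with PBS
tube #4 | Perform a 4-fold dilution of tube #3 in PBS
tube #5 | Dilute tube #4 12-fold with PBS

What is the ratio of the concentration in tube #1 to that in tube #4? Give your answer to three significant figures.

50.0

Step 1: 30 μL + 420 μL = 450 μL total → factor 450/30 = 15
Step 2: 75 μL brought to 187.5 μL → factor 187.5/75 = 2.5
Step 3: 20 μL brought to 100 μL → factor 100/20 = 5
Step 4: 4-fold → factor 4
Dilution factor to tube #1 = 15; to tube #4 = 750
[tube #1]/[tube #4] = (factor to tube #4)/(factor to tube #1) = 750/15 = 50.0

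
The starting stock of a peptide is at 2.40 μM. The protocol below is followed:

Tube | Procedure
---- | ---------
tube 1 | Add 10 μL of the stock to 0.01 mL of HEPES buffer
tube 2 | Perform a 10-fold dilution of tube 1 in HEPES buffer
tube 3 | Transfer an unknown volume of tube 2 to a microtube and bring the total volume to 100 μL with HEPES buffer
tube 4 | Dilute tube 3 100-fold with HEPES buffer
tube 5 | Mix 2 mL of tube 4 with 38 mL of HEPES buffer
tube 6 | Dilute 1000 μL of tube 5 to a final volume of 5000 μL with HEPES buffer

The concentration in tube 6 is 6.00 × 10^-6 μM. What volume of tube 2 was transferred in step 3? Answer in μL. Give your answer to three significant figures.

50.0 μL

Step 1: 10 μL + 0.01 mL = 20 μL total → factor 20/10 = 2
Step 2: 10-fold → factor 10
Step 3: v brought to 100 μL → factor = 100 μL/v
Step 4: 100-fold → factor 100
Step 5: 2 mL + 38 mL = 40 mL total → factor 40/2 = 20
Step 6: 1000 μL brought to 5000 μL → factor 5000/1000 = 5
Product of known-step factors = 2 × 10^5
Overall factor = 2.40 μM / (6.00 × 10^-6 μM) = 4 × 10^5
Step-3 factor = 4 × 10^5 / 2 × 10^5 = 2
v = 100 μL / 2 = 50.0 μL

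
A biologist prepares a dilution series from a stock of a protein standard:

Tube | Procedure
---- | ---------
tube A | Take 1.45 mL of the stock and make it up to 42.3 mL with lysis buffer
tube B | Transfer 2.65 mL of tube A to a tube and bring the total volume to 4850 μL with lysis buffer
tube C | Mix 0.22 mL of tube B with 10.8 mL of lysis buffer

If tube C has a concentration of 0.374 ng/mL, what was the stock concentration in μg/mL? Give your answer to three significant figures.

1.00 μg/mL

Step 1: 1.45 mL brought to 42.3 mL → factor 42.3/1.45 = 29.172
Step 2: 2.65 mL brought to 4850 μL → factor 4.85/2.65 = 1.8302
Step 3: 0.22 mL + 10.8 mL = 11.02 mL total → factor 11.02/0.22 = 50.091
Overall dilution factor = 29.172 × 1.8302 × 50.091 = 2674.4
Stock = 0.374 ng/mL × 2674.4 = 1000 ng/mL = 1.00 μg/mL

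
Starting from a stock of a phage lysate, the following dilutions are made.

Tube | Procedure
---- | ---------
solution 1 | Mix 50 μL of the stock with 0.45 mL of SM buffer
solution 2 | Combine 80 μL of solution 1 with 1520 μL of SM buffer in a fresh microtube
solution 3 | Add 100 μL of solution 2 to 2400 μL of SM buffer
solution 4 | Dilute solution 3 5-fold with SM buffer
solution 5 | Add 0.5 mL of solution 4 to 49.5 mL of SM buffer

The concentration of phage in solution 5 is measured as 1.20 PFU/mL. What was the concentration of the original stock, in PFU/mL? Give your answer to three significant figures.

Step 1: 50 μL + 0.45 mL = 500 μL total → factor 500/50 = 10
Step 2: 80 μL + 1520 μL = 1600 μL total → factor 1600/80 = 20
Step 3: 100 μL + 2400 μL = 2500 μL total → factor 2500/100 = 25
Step 4: 5-fold → factor 5
Step 5: 0.5 mL + 49.5 mL = 50 mL total → factor 50/0.5 = 100
Overall dilution factor = 10 × 20 × 25 × 5 × 100 = 2.5 × 10^6
Stock = 1.20 PFU/mL × 2.5 × 10^6 = 3.00 × 10^6 PFU/mL

3.00 × 10^6 PFU/mL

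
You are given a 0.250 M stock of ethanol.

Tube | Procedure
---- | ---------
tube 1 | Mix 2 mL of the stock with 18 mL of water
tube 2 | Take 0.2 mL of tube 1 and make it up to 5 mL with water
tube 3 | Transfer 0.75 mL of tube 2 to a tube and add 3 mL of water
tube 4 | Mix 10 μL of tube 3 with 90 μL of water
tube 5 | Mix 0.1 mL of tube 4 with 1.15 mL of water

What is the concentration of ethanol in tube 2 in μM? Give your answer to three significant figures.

1.00 × 10^3 μM

Step 1: 2 mL + 18 mL = 20 mL total → factor 20/2 = 10
Step 2: 0.2 mL brought to 5 mL → factor 5/0.2 = 25
Dilution factor through tube 2 = 10 × 25 = 250
[tube 2] = 0.250 M / 250 = 0.001000 M = 1.00 × 10^3 μM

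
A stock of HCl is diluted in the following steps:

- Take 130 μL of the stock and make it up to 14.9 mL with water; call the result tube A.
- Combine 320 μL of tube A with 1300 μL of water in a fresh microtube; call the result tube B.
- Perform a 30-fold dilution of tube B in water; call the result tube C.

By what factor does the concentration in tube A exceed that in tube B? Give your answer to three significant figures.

5.06

Step 1: 130 μL brought to 14.9 mL → factor 14900/130 = 114.62
Step 2: 320 μL + 1300 μL = 1620 μL total → factor 1620/320 = 5.0625
Dilution factor to tube A = 114.62; to tube B = 580.24
[tube A]/[tube B] = (factor to tube B)/(factor to tube A) = 580.24/114.62 = 5.06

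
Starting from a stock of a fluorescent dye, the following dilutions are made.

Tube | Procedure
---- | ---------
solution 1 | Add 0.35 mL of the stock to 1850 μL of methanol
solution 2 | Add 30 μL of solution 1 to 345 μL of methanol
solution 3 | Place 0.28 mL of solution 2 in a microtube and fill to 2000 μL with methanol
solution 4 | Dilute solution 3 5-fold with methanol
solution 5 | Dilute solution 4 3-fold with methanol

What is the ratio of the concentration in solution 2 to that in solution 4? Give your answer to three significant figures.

Step 1: 0.35 mL + 1850 μL = 2.2 mL total → factor 2.2/0.35 = 6.2857
Step 2: 30 μL + 345 μL = 375 μL total → factor 375/30 = 12.5
Step 3: 0.28 mL brought to 2000 μL → factor 2/0.28 = 7.1429
Step 4: 5-fold → factor 5
Dilution factor to solution 2 = 78.571; to solution 4 = 2806.1
[solution 2]/[solution 4] = (factor to solution 4)/(factor to solution 2) = 2806.1/78.571 = 35.7

35.7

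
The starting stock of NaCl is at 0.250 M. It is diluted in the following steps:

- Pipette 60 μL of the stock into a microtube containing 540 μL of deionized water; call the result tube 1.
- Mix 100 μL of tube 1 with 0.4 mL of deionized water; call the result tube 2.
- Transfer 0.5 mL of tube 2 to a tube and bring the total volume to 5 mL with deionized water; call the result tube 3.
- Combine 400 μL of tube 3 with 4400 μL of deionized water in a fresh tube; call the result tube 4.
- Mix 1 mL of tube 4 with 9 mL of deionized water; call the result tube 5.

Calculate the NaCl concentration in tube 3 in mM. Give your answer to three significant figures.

0.500 mM

Step 1: 60 μL + 540 μL = 600 μL total → factor 600/60 = 10
Step 2: 100 μL + 0.4 mL = 500 μL total → factor 500/100 = 5
Step 3: 0.5 mL brought to 5 mL → factor 5/0.5 = 10
Dilution factor through tube 3 = 10 × 5 × 10 = 500
[tube 3] = 0.250 M / 500 = 0.0005000 M = 0.500 mM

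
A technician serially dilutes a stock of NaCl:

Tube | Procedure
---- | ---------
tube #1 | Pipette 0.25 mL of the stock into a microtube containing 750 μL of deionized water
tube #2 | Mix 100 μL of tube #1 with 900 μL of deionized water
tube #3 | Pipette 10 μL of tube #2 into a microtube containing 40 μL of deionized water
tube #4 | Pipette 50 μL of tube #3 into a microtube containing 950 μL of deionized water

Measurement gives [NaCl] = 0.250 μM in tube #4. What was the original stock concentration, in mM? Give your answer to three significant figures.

1.00 mM

Step 1: 0.25 mL + 750 μL = 1 mL total → factor 1/0.25 = 4
Step 2: 100 μL + 900 μL = 1000 μL total → factor 1000/100 = 10
Step 3: 10 μL + 40 μL = 50 μL total → factor 50/10 = 5
Step 4: 50 μL + 950 μL = 1000 μL total → factor 1000/50 = 20
Overall dilution factor = 4 × 10 × 5 × 20 = 4000
Stock = 0.250 μM × 4000 = 1000 μM = 1.00 mM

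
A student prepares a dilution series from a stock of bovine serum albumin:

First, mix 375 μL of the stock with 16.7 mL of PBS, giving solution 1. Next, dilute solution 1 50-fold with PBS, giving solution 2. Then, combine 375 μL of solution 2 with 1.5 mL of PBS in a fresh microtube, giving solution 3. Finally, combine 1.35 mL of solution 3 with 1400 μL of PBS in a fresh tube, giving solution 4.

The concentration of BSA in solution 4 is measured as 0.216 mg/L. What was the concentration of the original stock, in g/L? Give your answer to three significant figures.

Step 1: 375 μL + 16.7 mL = 17075 μL total → factor 17075/375 = 45.533
Step 2: 50-fold → factor 50
Step 3: 375 μL + 1.5 mL = 1875 μL total → factor 1875/375 = 5
Step 4: 1.35 mL + 1400 μL = 2.75 mL total → factor 2.75/1.35 = 2.037
Overall dilution factor = 45.533 × 50 × 5 × 2.037 = 23188
Stock = 0.216 mg/L × 23188 = 5009 mg/L = 5.01 g/L

5.01 g/L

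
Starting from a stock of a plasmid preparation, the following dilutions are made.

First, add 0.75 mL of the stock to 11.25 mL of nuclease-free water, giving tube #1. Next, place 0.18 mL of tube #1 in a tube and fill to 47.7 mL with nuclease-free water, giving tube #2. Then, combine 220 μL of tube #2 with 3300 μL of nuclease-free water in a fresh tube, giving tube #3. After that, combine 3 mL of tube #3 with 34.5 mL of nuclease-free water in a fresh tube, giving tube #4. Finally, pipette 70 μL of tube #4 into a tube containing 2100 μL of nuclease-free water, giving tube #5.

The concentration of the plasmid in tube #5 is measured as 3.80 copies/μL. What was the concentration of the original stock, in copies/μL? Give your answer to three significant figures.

Step 1: 0.75 mL + 11.25 mL = 12 mL total → factor 12/0.75 = 16
Step 2: 0.18 mL brought to 47.7 mL → factor 47.7/0.18 = 265
Step 3: 220 μL + 3300 μL = 3520 μL total → factor 3520/220 = 16
Step 4: 3 mL + 34.5 mL = 37.5 mL total → factor 37.5/3 = 12.5
Step 5: 70 μL + 2100 μL = 2170 μL total → factor 2170/70 = 31
Overall dilution factor = 16 × 265 × 16 × 12.5 × 31 = 2.6288 × 10^7
Stock = 3.80 copies/μL × 2.6288 × 10^7 = 9.99 × 10^7 copies/μL

9.99 × 10^7 copies/μL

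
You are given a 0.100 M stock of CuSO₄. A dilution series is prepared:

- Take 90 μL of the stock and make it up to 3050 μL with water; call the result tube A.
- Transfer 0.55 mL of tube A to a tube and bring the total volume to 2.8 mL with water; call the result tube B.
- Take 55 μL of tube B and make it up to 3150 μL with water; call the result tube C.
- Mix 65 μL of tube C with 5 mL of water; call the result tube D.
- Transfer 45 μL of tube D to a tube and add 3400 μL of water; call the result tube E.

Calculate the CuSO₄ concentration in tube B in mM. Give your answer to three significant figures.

0.580 mM

Step 1: 90 μL brought to 3050 μL → factor 3050/90 = 33.889
Step 2: 0.55 mL brought to 2.8 mL → factor 2.8/0.55 = 5.0909
Dilution factor through tube B = 33.889 × 5.0909 = 172.53
[tube B] = 0.100 M / 172.53 = 0.0005796 M = 0.580 mM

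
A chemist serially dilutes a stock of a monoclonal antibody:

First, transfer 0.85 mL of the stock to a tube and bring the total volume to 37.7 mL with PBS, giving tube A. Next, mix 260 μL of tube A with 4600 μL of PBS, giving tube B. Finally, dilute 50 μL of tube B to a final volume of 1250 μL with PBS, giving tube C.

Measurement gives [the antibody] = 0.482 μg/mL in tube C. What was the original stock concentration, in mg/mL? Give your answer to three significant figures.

Step 1: 0.85 mL brought to 37.7 mL → factor 37.7/0.85 = 44.353
Step 2: 260 μL + 4600 μL = 4860 μL total → factor 4860/260 = 18.692
Step 3: 50 μL brought to 1250 μL → factor 1250/50 = 25
Overall dilution factor = 44.353 × 18.692 × 25 = 20726
Stock = 0.482 μg/mL × 20726 = 9990 μg/mL = 9.99 mg/mL

9.99 mg/mL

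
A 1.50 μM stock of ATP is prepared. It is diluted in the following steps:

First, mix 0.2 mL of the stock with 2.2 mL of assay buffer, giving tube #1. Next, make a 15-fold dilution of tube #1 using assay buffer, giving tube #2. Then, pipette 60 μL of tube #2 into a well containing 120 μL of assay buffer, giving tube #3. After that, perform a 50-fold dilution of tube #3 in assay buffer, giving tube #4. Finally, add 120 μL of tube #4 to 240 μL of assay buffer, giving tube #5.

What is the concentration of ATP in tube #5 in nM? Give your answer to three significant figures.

0.0185 nM

Step 1: 0.2 mL + 2.2 mL = 2.4 mL total → factor 2.4/0.2 = 12
Step 2: 15-fold → factor 15
Step 3: 60 μL + 120 μL = 180 μL total → factor 180/60 = 3
Step 4: 50-fold → factor 50
Step 5: 120 μL + 240 μL = 360 μL total → factor 360/120 = 3
Overall dilution factor = 12 × 15 × 3 × 50 × 3 = 81000
Final = 1.50 μM / 81000 = 1.852 × 10^-5 μM = 0.0185 nM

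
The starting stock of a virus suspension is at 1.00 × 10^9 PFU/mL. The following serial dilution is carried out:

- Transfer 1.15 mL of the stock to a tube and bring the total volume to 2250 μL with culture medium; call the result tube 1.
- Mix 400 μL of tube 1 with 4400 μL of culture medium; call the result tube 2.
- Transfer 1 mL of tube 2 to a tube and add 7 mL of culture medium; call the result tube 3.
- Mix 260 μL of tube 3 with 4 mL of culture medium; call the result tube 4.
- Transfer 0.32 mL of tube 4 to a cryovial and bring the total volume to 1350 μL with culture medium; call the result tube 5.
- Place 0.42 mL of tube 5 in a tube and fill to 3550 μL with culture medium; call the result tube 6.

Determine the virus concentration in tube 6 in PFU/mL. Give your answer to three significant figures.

Step 1: 1.15 mL brought to 2250 μL → factor 2.25/1.15 = 1.9565
Step 2: 400 μL + 4400 μL = 4800 μL total → factor 4800/400 = 12
Step 3: 1 mL + 7 mL = 8 mL total → factor 8/1 = 8
Step 4: 260 μL + 4 mL = 4260 μL total → factor 4260/260 = 16.385
Step 5: 0.32 mL brought to 1350 μL → factor 1.35/0.32 = 4.2188
Step 6: 0.42 mL brought to 3550 μL → factor 3.55/0.42 = 8.4524
Overall dilution factor = 1.9565 × 12 × 8 × 16.385 × 4.2188 × 8.4524 = 1.0974 × 10^5
Final = 1.00 × 10^9 PFU/mL / 1.0974 × 10^5 = 9.11 × 10^3 PFU/mL

9.11 × 10^3 PFU/mL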